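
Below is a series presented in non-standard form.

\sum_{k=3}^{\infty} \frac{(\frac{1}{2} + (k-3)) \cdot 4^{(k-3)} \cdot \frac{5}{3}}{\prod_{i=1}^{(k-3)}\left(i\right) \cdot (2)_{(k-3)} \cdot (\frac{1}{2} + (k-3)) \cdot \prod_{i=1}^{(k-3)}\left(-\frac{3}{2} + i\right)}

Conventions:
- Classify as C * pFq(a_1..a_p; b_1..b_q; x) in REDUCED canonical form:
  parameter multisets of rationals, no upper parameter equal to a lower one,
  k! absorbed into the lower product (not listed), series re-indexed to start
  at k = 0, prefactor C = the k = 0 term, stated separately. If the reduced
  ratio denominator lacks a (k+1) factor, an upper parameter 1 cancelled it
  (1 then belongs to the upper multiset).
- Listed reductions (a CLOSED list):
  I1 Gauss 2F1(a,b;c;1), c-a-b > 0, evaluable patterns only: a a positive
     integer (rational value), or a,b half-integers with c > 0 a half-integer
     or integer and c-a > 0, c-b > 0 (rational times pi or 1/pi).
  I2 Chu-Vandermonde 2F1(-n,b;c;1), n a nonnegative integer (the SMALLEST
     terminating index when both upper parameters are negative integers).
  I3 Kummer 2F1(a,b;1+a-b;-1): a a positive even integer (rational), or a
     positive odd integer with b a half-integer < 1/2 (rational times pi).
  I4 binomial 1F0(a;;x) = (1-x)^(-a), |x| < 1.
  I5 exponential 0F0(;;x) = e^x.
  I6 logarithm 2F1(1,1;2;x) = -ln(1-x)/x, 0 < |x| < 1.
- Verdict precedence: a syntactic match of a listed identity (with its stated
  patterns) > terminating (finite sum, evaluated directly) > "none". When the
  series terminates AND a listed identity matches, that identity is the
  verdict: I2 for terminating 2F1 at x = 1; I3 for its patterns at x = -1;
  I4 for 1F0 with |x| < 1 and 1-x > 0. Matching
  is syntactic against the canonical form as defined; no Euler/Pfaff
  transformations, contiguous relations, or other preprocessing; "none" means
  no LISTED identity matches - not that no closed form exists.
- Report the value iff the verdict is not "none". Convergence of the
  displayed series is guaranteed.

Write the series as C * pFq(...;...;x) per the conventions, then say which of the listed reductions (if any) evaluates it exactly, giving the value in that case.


The tell: x = 4 and the factor k + 1/2 cancels (top and bottom), leaving C = 5/3.
Ratio: r(k) = 4 * 1 / [(k-\frac{1}{2}) (k+2) (k+1)] - poly over poly, x = 4 from leading terms; C = \frac{5}{3} at k = 0.

x = 4 here; the reduced form reads 0F2, upper {-}, lower {-\frac{1}{2}, 2}, C = \frac{5}{3}. Verdict: none. No listed pattern accepts 0F2(-; -\frac{1}{2}, 2; 4).


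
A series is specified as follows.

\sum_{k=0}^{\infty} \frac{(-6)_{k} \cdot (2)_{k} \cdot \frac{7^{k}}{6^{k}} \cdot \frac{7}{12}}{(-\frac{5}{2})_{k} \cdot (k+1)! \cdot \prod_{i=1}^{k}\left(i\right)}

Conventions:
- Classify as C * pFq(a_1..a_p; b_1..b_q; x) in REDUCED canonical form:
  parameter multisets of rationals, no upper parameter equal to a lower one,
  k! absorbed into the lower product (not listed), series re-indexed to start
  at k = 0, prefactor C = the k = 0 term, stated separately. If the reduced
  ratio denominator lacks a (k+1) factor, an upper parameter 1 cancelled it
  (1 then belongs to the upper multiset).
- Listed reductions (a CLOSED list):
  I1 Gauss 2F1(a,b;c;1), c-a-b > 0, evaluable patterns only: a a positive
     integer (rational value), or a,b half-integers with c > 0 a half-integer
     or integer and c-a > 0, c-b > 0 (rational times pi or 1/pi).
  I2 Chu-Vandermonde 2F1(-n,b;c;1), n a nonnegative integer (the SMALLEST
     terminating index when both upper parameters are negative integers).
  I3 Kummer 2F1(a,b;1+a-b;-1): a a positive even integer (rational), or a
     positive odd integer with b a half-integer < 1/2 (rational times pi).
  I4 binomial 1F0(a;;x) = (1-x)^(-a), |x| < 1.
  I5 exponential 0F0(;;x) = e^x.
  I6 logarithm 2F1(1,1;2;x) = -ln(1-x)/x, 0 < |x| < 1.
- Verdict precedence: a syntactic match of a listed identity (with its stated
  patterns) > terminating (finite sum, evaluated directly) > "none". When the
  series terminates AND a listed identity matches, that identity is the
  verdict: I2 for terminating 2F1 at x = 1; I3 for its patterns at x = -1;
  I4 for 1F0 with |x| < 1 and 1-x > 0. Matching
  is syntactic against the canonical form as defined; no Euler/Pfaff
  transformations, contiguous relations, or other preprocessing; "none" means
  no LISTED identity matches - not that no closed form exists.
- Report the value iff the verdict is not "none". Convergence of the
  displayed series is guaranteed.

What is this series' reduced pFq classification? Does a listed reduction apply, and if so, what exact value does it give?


With C = \frac{7}{12}: the canonical form is 1F1(-6; -\frac{5}{2}; \frac{7}{6}). Verdict: terminating (-6 upstairs). 7 nonzero terms in all; added directly. Exact value: \frac{1448258}{492075}.

Structural cue: t_0 = \frac{7}{12} here, and the two geometric factors (C = 7/12) combine into one argument.
Consecutive-term ratio: r(k) = \frac{7}{6} * (k-6) / [(k-\frac{5}{2}) (k+1)] ; factor over Q: parameters, x = \frac{7}{6}, and C = \frac{7}{12}.


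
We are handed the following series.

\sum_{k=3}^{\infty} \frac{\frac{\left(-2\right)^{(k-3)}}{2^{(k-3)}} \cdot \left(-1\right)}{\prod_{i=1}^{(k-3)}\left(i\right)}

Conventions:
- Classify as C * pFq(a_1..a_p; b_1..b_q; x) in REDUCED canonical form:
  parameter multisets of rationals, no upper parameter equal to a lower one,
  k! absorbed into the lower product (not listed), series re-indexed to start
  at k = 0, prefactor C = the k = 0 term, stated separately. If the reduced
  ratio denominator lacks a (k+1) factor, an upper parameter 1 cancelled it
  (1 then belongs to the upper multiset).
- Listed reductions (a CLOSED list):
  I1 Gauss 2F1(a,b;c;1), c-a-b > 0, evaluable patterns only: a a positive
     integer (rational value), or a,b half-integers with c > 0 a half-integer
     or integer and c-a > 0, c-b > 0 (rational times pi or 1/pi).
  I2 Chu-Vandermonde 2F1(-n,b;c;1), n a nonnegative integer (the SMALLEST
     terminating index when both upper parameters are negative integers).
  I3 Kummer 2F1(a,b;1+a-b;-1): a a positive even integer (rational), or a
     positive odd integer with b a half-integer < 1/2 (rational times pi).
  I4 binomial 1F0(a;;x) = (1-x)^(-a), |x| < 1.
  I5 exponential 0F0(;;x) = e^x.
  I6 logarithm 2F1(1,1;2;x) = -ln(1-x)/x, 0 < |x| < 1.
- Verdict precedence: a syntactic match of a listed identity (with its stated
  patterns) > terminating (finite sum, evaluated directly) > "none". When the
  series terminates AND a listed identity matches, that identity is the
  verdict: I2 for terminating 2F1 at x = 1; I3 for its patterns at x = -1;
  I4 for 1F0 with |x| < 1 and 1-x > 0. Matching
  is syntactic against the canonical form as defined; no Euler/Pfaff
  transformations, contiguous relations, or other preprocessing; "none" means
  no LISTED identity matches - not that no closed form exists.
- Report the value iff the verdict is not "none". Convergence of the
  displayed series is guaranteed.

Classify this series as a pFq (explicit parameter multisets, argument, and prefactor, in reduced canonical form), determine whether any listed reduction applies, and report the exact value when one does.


Key observation: t_0 = -1 here, and the product of the first k integers (C = -1) is k!.
Term ratio: r(k) = -1 * 1 / [(k+1)] - rational in k. x = -1; t_0 = -1; negate the roots.

Canonical form: C = -1 times 0F0 with upper {-}, lower {-}, x = -1. Verdict: the exponential series (I5) applies (the 0F0 exponential series at x = -1). Sum: \left(-1\right) \cdot e^{-1}.


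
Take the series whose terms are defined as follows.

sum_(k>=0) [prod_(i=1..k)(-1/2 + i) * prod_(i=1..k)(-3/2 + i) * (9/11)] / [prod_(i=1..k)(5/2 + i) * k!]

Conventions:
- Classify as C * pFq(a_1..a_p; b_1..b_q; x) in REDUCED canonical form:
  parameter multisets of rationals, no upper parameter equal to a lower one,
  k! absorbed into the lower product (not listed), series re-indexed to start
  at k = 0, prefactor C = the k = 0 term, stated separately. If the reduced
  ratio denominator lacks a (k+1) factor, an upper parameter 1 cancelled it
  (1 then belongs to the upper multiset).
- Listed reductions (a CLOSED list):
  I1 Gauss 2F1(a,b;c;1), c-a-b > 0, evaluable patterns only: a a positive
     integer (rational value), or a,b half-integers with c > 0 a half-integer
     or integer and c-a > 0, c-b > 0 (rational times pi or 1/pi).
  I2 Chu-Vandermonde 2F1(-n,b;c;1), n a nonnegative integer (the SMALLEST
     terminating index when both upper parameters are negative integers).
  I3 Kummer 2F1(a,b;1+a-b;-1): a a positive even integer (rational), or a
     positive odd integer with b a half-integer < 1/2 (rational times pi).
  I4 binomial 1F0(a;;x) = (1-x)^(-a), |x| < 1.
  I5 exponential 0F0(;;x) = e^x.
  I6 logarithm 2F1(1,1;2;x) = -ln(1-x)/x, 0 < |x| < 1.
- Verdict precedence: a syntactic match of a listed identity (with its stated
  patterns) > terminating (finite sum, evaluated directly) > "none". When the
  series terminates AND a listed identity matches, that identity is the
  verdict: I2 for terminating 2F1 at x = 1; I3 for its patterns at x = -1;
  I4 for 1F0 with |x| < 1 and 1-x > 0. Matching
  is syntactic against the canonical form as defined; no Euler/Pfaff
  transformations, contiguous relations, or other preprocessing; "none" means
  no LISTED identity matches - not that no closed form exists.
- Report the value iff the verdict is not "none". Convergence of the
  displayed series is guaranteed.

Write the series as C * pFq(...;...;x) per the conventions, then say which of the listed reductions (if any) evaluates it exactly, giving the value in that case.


Structural cue: with t_0 = 9/11, the running product (C = 9/11) telescopes to a rising factorial.
Step ratio: r(k) = 1 * (k-1/2) (k+1/2) / [(k+7/2) (k+1)] - rational in k. x = 1; t_0 = 9/11; negate the roots.

Reduced: x = 1, 2F1, upper = {-1/2, 1/2}, lower = {7/2}, C = 9/11. Verdict at x = 1: Gauss's theorem I1 (half-integer case) matches (x = 1; upper {-1/2, 1/2} half-integers, c = 7/2 in the evaluable pattern). Its exact value is (675/2816) * pi.


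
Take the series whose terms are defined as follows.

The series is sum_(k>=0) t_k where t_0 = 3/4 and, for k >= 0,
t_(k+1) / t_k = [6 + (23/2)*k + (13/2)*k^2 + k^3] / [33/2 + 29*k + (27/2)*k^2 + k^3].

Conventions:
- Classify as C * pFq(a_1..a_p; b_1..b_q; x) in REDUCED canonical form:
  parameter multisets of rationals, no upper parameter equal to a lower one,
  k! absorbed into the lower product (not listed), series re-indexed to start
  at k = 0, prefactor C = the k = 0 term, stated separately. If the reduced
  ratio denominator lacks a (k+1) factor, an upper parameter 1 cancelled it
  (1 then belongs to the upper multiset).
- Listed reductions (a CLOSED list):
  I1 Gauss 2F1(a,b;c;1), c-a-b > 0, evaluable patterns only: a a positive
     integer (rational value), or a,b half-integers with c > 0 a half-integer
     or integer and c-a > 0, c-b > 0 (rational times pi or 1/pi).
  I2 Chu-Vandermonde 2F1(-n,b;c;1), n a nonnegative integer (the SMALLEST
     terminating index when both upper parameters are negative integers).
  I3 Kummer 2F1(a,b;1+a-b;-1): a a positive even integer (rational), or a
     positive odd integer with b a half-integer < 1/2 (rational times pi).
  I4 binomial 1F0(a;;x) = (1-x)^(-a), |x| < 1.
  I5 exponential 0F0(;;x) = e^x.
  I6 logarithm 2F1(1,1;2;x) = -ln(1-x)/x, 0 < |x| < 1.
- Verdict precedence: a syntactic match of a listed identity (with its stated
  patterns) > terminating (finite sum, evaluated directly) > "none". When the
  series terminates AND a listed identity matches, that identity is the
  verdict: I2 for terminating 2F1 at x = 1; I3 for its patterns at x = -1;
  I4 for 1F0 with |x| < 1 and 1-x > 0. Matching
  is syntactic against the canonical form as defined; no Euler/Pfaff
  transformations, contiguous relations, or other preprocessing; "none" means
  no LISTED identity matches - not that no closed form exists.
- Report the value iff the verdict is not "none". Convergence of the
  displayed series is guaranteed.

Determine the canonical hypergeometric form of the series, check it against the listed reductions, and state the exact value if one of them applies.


With C = 3/4: the canonical form is 2F1(1, 4; 11; 1). Verdict: Gauss's theorem (I1) matches (x = 1: the Gamma ratio telescopes since c-a-b = 6 > 0 and a = 1 in Z>0). Value: 5/4.

First insight: x = 1 and the expanded ratio factors over Q; prefactor 3/4, roots give parameters.
Ratio: r(k) = 1 * (k+1) (k+4) / [(k+11) (k+1)] - rational; roots negated = parameters, x = 1, C = 3/4.


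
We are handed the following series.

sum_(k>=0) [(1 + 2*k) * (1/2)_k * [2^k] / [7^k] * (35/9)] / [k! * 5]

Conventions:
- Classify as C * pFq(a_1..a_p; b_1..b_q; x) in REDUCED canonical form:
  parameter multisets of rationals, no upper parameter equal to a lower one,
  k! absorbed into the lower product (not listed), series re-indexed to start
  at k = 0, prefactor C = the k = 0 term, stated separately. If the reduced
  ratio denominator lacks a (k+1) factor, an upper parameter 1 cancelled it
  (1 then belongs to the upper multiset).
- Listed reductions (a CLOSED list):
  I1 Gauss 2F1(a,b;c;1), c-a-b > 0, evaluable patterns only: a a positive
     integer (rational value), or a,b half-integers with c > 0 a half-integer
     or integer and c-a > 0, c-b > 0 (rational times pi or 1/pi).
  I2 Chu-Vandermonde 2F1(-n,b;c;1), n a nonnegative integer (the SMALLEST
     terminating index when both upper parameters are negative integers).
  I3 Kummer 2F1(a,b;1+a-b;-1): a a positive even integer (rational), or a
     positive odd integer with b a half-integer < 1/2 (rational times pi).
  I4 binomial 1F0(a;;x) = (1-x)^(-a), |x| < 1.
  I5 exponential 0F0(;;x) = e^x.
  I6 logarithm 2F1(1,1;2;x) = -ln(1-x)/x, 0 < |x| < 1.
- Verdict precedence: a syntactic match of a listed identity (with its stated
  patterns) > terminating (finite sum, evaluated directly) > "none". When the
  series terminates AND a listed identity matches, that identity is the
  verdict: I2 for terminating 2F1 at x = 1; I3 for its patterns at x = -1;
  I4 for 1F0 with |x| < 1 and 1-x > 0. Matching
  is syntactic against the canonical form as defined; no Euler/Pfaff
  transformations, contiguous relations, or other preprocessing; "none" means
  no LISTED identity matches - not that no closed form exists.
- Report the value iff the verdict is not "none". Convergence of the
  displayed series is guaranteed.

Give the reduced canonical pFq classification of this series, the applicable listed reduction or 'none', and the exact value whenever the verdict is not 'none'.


x = 2/7 here; the reduced form reads 1F0, upper {3/2}, lower {-}, C = 7/9. Verdict: the I4 binomial reduction applies (the 1F0 binomial series: exponent -3/2, x = 2/7). Exact value: (7/9) * (5/7)^(-3/2).

First insight: with t_0 = 7/9, the constant factors (C = 7/9, x = 2/7) combine into one prefactor.
Ratio: r(k) = (2/7) * (k+3/2) / [(k+1)] - rational; roots negated = parameters, x = (2/7), C = 7/9.


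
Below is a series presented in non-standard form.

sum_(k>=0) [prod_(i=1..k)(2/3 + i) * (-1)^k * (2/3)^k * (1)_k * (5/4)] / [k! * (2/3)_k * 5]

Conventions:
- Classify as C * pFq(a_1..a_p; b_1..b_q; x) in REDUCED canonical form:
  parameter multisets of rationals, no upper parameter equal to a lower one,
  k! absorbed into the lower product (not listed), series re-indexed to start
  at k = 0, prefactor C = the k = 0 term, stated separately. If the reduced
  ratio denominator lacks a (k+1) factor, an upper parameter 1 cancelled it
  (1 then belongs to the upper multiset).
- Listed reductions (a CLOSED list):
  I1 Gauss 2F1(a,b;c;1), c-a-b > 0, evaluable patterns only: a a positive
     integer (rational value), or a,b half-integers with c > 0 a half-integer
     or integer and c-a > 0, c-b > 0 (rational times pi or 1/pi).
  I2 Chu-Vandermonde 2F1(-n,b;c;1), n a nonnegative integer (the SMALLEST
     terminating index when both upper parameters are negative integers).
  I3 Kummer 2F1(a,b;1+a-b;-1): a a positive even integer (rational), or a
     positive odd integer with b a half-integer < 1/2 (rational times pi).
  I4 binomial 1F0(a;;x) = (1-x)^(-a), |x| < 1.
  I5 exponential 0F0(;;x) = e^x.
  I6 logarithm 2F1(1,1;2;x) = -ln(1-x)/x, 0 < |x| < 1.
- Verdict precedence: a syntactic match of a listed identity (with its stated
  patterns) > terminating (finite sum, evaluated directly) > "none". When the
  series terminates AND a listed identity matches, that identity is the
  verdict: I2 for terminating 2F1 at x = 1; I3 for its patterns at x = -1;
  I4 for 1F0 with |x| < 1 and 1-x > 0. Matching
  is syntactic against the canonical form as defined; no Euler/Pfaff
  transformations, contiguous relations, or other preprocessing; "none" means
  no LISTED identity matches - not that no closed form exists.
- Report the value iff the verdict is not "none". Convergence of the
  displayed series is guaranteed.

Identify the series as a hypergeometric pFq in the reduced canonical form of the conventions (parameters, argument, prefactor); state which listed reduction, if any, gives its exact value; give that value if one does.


Canonical form: C = 1/4 times 2F1 with upper {1, 5/3}, lower {2/3}, x = -2/3. Verdict: none here - no I1-I6 shape fits x = -2/3 with lower {2/3}.

Key observation: t_0 = 1/4 here, and the (-1)^k factor (C = 1/4) folds into the argument's sign.
Adjacent-term ratio: r(k) = (-2/3) * (k+1) (k+5/3) / [(k+2/3) (k+1)] - rational; roots negated = parameters, x = (-2/3), C = 1/4.


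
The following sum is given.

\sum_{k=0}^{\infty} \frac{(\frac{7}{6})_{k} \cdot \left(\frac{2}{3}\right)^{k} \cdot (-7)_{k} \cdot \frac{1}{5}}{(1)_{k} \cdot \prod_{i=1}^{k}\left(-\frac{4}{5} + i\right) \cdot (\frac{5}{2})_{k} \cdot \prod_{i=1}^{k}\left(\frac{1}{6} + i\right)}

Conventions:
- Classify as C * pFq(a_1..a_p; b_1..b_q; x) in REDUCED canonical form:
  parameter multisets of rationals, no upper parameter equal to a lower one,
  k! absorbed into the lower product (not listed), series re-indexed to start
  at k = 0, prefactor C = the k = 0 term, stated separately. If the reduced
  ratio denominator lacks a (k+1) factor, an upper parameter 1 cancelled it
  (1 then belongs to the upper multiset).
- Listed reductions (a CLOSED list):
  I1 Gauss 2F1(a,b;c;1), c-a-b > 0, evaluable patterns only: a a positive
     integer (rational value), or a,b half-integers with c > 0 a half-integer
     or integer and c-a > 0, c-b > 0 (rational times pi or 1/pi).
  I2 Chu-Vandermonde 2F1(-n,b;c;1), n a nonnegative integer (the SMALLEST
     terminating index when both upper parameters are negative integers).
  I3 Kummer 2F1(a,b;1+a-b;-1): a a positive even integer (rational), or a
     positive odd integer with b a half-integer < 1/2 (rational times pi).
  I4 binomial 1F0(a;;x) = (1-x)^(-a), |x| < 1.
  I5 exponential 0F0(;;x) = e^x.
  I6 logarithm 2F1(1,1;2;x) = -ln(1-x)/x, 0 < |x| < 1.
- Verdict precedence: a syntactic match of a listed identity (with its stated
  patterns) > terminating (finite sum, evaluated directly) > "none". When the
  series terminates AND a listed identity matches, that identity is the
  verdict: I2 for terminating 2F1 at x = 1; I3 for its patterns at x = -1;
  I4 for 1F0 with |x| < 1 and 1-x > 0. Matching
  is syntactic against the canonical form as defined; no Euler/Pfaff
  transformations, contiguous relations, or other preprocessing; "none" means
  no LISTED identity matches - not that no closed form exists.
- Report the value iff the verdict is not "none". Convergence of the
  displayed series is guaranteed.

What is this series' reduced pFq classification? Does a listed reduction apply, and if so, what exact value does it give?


The tell: with t_0 = \frac{1}{5}, (1)_k (C = 1/5, x = 2/3) is k! itself.
Adjacent-term ratio: r(k) = \frac{2}{3} * (k-7) / [(k+\frac{1}{5}) (k+\frac{5}{2}) (k+1)] - poly over poly, x = \frac{2}{3} from leading terms; C = \frac{1}{5} at k = 0.

At argument \frac{2}{3}: a 1F2 with upper {-7}, lower {\frac{1}{5}, \frac{5}{2}}, scaled by C = \frac{1}{5}. Verdict: terminating - upper -7 stops the sum at k = 7; the 8 terms are added exactly. Value: -\frac{245219109827161}{280629825883407}.


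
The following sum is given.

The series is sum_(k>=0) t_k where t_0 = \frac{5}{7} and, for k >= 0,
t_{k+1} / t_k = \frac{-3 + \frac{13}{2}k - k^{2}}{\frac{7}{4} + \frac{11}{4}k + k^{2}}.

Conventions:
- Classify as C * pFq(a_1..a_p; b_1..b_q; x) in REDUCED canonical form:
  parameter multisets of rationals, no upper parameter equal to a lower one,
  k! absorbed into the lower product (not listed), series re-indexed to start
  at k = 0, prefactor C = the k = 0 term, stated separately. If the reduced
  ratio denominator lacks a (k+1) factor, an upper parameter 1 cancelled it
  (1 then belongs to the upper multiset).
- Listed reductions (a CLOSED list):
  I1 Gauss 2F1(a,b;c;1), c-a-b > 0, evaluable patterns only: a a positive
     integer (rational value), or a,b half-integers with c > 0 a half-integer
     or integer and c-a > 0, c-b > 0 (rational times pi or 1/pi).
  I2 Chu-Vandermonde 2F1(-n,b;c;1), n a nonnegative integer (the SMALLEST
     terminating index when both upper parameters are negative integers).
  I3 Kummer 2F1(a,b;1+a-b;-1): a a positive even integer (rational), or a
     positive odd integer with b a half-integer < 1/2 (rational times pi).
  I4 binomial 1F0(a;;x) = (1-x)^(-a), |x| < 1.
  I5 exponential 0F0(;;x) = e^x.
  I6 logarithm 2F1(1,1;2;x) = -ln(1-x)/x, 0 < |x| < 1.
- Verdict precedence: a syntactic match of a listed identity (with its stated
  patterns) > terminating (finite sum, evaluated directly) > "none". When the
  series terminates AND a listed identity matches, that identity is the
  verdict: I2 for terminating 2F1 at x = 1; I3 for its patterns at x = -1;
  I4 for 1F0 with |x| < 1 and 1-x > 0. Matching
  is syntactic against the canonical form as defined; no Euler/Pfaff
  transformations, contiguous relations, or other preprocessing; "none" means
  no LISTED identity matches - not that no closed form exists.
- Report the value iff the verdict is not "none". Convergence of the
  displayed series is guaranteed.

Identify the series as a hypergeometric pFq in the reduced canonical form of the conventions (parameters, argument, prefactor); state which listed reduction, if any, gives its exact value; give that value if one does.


Classification (C = \frac{5}{7}): 2F1 with upper {-6, -\frac{1}{2}}, lower {\frac{7}{4}}, argument x = -1. Verdict: terminating - no listed pattern fits, but -6 in the upper list cuts the series at k = 6; direct evaluation. Sum: -\frac{1068785}{706629}.

Structural cue: from the first term \frac{5}{7}: factor the ratio over Q (C = 5/7): negated roots = parameters.
Adjacent-term ratio: r(k) = -1 * (k-6) (k-\frac{1}{2}) / [(k+\frac{7}{4}) (k+1)] ; factor over Q: parameters, x = -1, and C = \frac{5}{7}.


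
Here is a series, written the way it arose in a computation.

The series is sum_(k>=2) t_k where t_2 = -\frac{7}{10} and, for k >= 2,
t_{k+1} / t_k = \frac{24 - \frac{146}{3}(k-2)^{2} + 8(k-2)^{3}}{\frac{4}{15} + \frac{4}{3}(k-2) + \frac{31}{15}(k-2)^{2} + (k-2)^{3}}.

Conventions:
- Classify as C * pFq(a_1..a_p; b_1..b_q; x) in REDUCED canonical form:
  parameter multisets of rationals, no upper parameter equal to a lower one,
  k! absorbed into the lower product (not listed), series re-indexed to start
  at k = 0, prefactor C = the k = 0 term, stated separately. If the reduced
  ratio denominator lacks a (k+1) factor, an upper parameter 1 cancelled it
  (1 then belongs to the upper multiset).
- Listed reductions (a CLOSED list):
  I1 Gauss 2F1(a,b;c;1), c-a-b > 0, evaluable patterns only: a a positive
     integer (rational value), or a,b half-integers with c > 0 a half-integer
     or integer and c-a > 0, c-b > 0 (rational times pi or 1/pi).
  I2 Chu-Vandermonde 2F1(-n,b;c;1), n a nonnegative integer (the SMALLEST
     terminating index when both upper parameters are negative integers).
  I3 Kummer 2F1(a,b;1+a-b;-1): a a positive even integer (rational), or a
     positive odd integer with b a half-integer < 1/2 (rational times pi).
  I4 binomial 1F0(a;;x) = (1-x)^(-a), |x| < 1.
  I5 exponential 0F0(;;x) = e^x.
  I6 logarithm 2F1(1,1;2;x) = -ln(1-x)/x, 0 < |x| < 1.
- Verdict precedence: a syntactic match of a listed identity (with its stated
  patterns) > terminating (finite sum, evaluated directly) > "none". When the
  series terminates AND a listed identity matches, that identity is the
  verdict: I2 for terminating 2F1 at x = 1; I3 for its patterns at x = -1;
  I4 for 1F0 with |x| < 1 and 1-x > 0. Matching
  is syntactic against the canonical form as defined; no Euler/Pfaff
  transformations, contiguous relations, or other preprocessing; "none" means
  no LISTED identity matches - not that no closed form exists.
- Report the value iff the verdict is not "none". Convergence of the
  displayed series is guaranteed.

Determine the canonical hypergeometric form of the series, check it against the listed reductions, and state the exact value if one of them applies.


Reduced: x = 8, 2F1, upper = {-6, -\frac{3}{4}}, lower = {\frac{2}{5}}, C = -\frac{7}{10}. Verdict: terminating - no listed pattern fits, but -6 in the upper list cuts the series at k = 6; direct evaluation. Sum: \frac{24986143}{5610}.

Key step: with t_0 = -\frac{7}{10}, factor the ratio over Q (C = -7/10): negated roots = parameters.
Term ratio: r(k) = 8 * (k-6) (k-\frac{3}{4}) / [(k+\frac{2}{5}) (k+1)] - rational in k, leading ratio 8; with t_0 = -\frac{7}{10}, classification follows.


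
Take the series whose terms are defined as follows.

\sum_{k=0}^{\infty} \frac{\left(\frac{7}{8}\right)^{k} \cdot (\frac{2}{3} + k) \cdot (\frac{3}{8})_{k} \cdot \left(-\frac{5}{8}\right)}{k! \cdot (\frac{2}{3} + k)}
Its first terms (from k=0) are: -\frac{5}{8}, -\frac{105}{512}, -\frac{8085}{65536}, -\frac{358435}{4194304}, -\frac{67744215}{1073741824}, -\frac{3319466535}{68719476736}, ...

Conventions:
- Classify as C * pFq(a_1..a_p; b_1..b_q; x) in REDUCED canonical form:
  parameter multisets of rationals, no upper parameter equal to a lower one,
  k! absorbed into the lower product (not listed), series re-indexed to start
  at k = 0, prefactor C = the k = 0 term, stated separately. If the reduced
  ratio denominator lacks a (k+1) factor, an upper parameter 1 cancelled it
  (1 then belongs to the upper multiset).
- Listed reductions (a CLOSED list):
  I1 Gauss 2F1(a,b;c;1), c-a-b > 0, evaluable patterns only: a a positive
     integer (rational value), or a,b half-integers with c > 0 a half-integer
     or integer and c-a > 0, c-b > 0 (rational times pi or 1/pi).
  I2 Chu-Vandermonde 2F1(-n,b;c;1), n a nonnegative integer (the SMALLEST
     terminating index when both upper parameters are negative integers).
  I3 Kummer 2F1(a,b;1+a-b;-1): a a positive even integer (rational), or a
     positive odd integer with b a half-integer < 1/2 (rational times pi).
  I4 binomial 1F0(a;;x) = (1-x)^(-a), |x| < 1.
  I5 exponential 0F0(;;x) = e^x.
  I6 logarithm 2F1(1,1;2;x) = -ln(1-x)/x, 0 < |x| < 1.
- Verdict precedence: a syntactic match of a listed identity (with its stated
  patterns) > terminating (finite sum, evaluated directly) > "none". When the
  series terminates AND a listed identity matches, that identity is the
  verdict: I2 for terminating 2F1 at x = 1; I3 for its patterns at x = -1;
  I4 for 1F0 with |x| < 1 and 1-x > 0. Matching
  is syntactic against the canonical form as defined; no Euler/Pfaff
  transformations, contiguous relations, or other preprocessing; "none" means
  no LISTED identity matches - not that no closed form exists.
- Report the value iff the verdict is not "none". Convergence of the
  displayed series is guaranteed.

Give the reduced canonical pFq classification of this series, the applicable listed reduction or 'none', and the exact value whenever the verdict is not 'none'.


x = \frac{7}{8} here; the reduced form reads 1F0, upper {\frac{3}{8}}, lower {-}, C = -\frac{5}{8}. Verdict: this is binomial (I4) (the 1F0 binomial series: exponent -3/8, x = \frac{7}{8}). Sum: \left(-\frac{5}{8}\right) \cdot \left(\frac{1}{8}\right)^{-\frac{3}{8}}.

Key step: from the first term -\frac{5}{8}: striking the common factor k + 2/3 reduces the term (C = -5/8).
Term ratio: r(k) = \frac{7}{8} * (k+\frac{3}{8}) / [(k+1)] ; factor over Q: parameters, x = \frac{7}{8}, and C = -\frac{5}{8}.


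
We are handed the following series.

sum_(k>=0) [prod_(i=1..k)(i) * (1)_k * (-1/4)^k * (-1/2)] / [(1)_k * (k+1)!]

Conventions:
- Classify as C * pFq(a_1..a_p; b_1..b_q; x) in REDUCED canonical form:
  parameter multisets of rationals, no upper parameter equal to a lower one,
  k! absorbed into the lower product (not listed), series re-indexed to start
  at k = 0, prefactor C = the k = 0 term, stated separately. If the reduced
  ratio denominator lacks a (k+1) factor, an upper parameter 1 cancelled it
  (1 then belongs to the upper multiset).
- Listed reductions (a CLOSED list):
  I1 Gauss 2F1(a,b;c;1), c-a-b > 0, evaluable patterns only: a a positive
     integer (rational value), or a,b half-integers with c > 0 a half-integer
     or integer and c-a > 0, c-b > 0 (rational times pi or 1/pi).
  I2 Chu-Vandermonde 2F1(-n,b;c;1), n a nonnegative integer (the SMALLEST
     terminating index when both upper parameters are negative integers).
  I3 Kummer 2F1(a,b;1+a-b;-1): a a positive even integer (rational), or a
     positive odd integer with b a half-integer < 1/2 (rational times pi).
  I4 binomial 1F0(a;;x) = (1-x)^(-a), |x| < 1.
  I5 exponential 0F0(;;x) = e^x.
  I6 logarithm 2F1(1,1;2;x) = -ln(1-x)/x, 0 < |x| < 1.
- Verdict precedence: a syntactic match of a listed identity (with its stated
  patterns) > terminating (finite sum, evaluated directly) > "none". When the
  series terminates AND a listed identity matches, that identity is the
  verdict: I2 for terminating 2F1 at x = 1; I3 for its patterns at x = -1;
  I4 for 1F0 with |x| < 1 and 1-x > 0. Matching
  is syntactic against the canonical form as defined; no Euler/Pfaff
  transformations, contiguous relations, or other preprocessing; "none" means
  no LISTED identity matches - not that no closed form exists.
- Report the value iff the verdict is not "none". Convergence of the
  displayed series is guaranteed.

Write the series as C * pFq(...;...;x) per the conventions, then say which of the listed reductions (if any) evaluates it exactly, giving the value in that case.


This is -1/2 * 2F1(1, 1; 2; -1/4) in reduced canonical form. Verdict: logarithm (I6) fires (the logarithm: parameters (1,1;2), x = -1/4). Exact value: (-2) * ln(5/4).

Key step: with t_0 = -1/2, (1)_k (C = -1/2, x = -1/4) is k! itself.
Ratio: r(k) = (-1/4) * (k+1) (k+1) / [(k+2) (k+1)] - rational; roots negated = parameters, x = (-1/4), C = -1/2.


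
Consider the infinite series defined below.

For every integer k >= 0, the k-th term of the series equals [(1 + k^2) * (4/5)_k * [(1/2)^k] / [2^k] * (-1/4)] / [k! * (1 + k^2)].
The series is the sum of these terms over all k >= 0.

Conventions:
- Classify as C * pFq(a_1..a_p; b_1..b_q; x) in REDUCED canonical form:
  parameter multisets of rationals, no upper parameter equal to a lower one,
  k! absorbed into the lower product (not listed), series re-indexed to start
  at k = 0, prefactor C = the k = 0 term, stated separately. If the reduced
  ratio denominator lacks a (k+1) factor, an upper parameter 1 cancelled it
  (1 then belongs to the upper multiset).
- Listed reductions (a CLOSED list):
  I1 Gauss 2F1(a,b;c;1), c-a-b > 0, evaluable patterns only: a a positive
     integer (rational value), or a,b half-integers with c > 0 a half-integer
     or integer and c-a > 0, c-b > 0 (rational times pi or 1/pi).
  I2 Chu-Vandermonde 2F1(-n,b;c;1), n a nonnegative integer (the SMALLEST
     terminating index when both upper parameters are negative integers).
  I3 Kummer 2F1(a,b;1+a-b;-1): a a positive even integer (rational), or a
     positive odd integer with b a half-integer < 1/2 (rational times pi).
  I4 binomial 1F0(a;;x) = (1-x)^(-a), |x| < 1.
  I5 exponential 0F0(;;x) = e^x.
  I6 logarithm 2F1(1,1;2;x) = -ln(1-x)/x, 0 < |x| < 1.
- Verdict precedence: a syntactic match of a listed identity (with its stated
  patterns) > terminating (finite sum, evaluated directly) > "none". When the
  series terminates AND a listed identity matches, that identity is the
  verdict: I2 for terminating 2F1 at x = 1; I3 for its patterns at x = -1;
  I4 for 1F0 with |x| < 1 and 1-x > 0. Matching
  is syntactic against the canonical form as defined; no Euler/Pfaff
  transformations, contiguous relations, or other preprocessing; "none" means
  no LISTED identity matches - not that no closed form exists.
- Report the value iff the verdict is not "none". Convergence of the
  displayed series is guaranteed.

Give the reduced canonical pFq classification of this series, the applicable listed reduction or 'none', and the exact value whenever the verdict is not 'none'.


The series (x = 1/4) is 1F0: upper {4/5}, lower {-}, prefactor -1/4. Verdict: the I4 binomial reduction matches (the 1F0 binomial series: exponent -4/5, x = 1/4). Hence: (-1/4) * (3/4)^(-4/5).

Key step: x = (1/4) and the factor k^2 + 1 cancels (top and bottom), leaving C = -1/4, x = 1/4.
Adjacent-term ratio: r(k) = (1/4) * (k+4/5) / [(k+1)] - rational in k. x = (1/4); t_0 = -1/4; negate the roots.


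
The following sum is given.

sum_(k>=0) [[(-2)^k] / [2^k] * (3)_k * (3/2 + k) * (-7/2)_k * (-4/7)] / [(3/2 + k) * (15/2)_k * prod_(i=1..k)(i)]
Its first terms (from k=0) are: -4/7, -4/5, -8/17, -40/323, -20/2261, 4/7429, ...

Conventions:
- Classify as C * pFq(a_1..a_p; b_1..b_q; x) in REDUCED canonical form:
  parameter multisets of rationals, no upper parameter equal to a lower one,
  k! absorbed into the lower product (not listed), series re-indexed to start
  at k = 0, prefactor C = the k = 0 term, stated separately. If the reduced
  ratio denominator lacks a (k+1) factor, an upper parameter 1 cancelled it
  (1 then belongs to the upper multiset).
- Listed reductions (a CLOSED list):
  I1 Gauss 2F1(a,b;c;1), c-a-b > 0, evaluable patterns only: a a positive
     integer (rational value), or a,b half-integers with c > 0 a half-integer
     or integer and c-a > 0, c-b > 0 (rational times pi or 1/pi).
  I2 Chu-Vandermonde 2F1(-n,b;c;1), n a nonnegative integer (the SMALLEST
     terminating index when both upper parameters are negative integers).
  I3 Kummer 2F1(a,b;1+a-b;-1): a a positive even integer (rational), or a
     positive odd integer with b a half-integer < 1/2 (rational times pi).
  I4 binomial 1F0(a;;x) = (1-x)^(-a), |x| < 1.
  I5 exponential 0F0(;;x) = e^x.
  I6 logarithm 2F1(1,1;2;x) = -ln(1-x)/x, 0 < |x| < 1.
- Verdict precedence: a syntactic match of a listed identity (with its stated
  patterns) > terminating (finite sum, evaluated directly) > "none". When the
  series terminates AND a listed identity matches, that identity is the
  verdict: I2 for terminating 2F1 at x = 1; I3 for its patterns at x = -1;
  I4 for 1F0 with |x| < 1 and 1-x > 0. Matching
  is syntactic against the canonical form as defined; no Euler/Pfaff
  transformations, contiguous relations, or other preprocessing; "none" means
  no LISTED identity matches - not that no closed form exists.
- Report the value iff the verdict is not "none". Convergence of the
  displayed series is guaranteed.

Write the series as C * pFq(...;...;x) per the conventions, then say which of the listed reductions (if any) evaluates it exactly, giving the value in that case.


Canonical form: C = -4/7 times 2F1 with upper {-7/2, 3}, lower {15/2}, x = -1. Verdict (x = -1): the Kummer evaluation I3 applies (x = -1; c = 15/2 equals 1+a-b for upper {-7/2, 3}: listed pattern). Its exact value is (-1287/2048) * pi.

The tell: t_0 being -4/7, striking the common factor k + 3/2 reduces the term (prefactor -4/7).
Consecutive-term ratio: r(k) = (-1) * (k-7/2) (k+3) / [(k+15/2) (k+1)] - rational in k. x = (-1); t_0 = -4/7; negate the roots.


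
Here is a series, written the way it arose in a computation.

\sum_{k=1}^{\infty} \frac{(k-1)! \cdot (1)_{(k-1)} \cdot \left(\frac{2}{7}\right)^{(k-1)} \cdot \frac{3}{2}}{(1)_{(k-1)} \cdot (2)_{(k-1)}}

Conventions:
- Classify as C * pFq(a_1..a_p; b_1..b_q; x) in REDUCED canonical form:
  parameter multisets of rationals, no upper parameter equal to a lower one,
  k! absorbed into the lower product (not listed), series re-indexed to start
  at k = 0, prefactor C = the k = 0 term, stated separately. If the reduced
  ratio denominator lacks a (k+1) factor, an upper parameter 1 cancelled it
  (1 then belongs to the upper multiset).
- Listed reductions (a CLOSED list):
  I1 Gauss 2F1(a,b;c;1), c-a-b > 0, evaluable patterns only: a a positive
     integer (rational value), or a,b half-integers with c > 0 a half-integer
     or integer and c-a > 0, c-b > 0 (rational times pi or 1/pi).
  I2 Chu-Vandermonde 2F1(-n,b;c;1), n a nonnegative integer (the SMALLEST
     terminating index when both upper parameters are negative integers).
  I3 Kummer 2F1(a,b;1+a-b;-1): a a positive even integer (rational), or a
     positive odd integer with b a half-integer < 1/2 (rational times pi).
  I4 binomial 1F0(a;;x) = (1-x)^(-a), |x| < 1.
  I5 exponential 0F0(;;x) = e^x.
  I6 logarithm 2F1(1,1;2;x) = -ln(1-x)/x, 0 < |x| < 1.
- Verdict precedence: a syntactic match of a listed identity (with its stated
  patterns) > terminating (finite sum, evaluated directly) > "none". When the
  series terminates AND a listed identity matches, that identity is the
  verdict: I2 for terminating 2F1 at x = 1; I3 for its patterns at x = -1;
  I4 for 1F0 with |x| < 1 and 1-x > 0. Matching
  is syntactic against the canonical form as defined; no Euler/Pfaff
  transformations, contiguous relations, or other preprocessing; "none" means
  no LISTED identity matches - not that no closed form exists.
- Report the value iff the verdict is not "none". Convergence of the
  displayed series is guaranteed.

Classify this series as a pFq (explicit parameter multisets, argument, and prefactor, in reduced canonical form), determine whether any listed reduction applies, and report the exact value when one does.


The series (x = \frac{2}{7}) is 2F1: upper {1, 1}, lower {2}, prefactor \frac{3}{2}. Verdict at x = \frac{2}{7}: the I6 logarithm reduction matches (the logarithm: parameters (1,1;2), x = \frac{2}{7}). Sum: \left(-\frac{21}{4}\right) \cdot \ln\left(\frac{5}{7}\right).

The tell: x = \frac{2}{7} and (1)_k (C = 3/2, x = 2/7) is k! itself.
Step ratio: r(k) = \frac{2}{7} * (k+1) (k+1) / [(k+2) (k+1)] - rational in k. x = \frac{2}{7}; t_0 = \frac{3}{2}; negate the roots.


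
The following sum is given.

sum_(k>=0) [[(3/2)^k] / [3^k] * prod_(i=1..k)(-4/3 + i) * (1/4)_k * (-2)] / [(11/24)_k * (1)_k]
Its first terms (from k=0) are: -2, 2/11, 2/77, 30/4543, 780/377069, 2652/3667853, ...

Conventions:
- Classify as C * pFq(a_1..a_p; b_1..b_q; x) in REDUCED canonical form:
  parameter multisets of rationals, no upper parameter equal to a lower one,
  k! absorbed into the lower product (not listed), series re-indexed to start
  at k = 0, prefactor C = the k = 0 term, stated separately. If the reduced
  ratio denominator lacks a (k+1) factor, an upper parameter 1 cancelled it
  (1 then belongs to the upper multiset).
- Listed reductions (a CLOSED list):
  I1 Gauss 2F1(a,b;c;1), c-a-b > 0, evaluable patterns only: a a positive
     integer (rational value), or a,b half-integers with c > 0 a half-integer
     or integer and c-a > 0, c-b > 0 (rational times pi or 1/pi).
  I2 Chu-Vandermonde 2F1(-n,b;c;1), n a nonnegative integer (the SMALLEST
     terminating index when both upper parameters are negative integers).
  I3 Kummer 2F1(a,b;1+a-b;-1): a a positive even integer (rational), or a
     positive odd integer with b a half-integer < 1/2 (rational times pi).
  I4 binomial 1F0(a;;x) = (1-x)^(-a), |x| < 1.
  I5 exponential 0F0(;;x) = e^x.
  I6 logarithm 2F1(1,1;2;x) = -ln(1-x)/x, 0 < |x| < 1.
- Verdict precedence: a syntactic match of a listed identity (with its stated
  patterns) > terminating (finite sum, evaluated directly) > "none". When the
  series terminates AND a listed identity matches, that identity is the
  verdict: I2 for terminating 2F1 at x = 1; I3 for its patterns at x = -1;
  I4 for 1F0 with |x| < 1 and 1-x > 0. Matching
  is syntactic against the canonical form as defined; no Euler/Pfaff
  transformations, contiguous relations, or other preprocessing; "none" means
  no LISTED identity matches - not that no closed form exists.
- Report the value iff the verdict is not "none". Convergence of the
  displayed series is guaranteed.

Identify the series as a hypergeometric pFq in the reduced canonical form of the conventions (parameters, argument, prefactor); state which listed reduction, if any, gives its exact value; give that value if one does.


x = 1/2 here; the reduced form reads 2F1, upper {-1/3, 1/4}, lower {11/24}, C = -2. Verdict: no listed reduction: x = 1/2 and upper {-1/3, 1/4} fail every I1-I6 pattern.

Structural cue: from the first term -2: (1)_k (C = -2, x = 1/2) is k! itself.
Consecutive-term ratio: r(k) = (1/2) * (k-1/3) (k+1/4) / [(k+11/24) (k+1)] - poly over poly, x = (1/2) from leading terms; C = -2 at k = 0.
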